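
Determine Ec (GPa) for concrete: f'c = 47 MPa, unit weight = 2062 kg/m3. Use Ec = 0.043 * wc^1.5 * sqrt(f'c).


Ec = 0.043 * 2062^1.5 * sqrt(47) / 1000
= 27.6 GPa

27.6


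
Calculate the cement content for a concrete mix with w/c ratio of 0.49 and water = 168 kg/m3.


Cement = water / (w/c)
= 168 / 0.49
= 342.9 kg/m3

342.9


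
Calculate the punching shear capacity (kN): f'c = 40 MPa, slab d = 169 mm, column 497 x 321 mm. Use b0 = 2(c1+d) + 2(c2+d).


b0 = 2*(497 + 169) + 2*(321 + 169) = 2312 mm
Vc = 0.33 * sqrt(40) * 2312 * 169 / 1000
= 815.49 kN

815.49


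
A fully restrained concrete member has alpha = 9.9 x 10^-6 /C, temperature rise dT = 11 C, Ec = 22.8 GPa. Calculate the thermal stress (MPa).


sigma = alpha * dT * Ec
= 9.9e-6 * 11 * 22.8 * 1000
= 2.483 MPa

2.483


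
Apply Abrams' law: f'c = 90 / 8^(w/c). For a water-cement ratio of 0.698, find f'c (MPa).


f'c = 90 / 8^0.698
= 90 / 4.269
= 21.08 MPa

21.08


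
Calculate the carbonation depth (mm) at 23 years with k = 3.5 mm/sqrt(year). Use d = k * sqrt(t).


depth = k * sqrt(t)
= 3.5 * sqrt(23)
= 16.79 mm

16.79


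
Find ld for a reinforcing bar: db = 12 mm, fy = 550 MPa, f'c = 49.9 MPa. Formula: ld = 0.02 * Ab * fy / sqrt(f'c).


Ab = pi * 12^2 / 4 = 113.097 mm2
ld = 0.02 * 113.097 * 550 / sqrt(49.9)
= 176.1 mm

176.1


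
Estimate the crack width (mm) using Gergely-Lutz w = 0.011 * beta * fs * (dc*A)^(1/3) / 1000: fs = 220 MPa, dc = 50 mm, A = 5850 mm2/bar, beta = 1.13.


w = 0.011 * beta * fs * (dc * A)^(1/3) / 1000
= 0.011 * 1.13 * 220 * (50 * 5850)^(1/3) / 1000
= 0.182 mm

0.182


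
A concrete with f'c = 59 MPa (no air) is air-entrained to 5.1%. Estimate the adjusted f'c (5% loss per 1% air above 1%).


Strength loss = (5.1 - 1) * 5 = 20.5%
f'c = 59 * (1 - 20.5/100)
= 46.91 MPa

46.91


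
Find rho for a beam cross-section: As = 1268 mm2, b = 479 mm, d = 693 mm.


rho = As / (b * d)
= 1268 / (479 * 693)
= 0.0038

0.0038


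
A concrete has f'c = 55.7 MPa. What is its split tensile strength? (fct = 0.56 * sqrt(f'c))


fct = 0.56 * sqrt(55.7)
= 0.56 * 7.463
= 4.179 MPa

4.179


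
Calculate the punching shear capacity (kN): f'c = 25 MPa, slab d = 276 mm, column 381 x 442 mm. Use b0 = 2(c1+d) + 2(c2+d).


b0 = 2*(381 + 276) + 2*(442 + 276) = 2750 mm
Vc = 0.33 * sqrt(25) * 2750 * 276 / 1000
= 1252.35 kN

1252.35


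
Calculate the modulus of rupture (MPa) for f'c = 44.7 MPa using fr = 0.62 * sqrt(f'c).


fr = 0.62 * sqrt(44.7)
= 4.145 MPa

4.145


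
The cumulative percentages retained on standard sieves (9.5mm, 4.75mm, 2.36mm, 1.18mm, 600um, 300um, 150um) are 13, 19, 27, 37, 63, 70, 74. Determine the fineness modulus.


FM = sum(cumulative % retained) / 100
= 303 / 100
= 3.03

3.03


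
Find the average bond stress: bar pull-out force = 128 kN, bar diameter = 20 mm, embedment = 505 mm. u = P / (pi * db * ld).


u = P / (pi * db * ld)
= 128 * 1000 / (pi * 20 * 505)
= 4.034 MPa

4.034


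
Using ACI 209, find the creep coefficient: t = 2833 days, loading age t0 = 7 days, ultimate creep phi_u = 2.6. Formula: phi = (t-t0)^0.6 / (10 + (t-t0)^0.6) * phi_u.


dt = 2833 - 7 = 2826
phi = 2826^0.6 / (10 + 2826^0.6) * 2.6
= 2.396

2.396


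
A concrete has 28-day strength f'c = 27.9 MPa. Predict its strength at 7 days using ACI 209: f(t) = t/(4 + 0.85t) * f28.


f(7) = 7 / (4 + 0.85 * 7) * 27.9
= 7 / 9.95 * 27.9
= 19.63 MPa

19.63


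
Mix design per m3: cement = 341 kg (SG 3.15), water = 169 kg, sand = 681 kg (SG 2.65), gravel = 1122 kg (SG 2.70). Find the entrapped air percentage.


Vol cement = 341 / (3.15 * 1000) = 0.108254 m3
Vol water = 169 / 1000 = 0.169 m3
Vol sand = 681 / (2.65 * 1000) = 0.256981 m3
Vol gravel = 1122 / (2.70 * 1000) = 0.415556 m3
Total solid + water volume = 0.949791 m3
Air = (1 - 0.949791) * 100 = 5.02%

5.02


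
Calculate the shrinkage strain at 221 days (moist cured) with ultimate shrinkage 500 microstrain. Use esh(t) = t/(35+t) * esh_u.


esh(221) = 221 / (35 + 221) * 500
= 221 / 256 * 500
= 431.6 microstrain

431.6


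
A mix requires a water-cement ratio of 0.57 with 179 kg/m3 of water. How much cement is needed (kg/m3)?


Cement = water / (w/c)
= 179 / 0.57
= 314.0 kg/m3

314.0


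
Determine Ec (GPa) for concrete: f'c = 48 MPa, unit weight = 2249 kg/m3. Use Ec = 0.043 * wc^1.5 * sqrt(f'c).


Ec = 0.043 * 2249^1.5 * sqrt(48) / 1000
= 31.77 GPa

31.77


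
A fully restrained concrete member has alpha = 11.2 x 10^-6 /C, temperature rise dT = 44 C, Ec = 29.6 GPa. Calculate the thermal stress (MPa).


sigma = alpha * dT * Ec
= 11.2e-6 * 44 * 29.6 * 1000
= 14.587 MPa

14.587


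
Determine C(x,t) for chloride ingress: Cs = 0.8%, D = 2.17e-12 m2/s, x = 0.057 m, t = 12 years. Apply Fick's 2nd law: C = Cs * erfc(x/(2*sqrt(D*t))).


t_seconds = 12 * 365.25 * 24 * 3600 = 378691200.0 s
arg = 0.057 / (2 * sqrt(2.17e-12 * 378691200.0))
= 0.9942
erfc(0.9942) = 0.1597
C = 0.8 * 0.1597 = 0.1278%

0.1278


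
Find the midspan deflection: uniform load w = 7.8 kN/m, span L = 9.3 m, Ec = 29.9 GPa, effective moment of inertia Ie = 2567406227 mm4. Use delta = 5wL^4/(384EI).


Convert: L = 9.3 m = 9300 mm, Ec = 29.9 GPa = 29900 MPa
delta = 5 * 7.8 * 9300^4 / (384 * 29900 * 2567406227)
= 9.9 mm

9.9


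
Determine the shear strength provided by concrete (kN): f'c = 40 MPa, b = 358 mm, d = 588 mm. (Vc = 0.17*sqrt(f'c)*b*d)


Vc = 0.17 * sqrt(40) * 358 * 588 / 1000
= 226.33 kN

226.33


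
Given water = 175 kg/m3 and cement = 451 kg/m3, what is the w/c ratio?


w/c = water / cement
w/c = 175 / 451 = 0.388

0.388


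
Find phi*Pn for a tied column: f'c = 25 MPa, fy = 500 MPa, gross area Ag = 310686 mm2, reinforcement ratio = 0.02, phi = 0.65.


Ast = rho * Ag = 0.02 * 310686 = 6213.72 mm2
phi*Pn = 0.65 * 0.80 * (0.85 * 25 * (310686 - 6213.72) + 500 * 6213.72) / 1000
= 4979.99 kN

4979.99


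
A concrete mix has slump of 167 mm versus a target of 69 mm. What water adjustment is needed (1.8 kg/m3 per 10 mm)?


Difference = 69 - 167 = -98 mm
Water adjustment = -98 * 1.8 / 10 = -17.6 kg/m3

-17.6


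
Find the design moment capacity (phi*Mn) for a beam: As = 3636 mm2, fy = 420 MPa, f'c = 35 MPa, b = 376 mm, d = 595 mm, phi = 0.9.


a = As * fy / (0.85 * f'c * b)
= 3636 * 420 / (0.85 * 35 * 376)
= 136.5207 mm
Mn = As * fy * (d - a/2) / 10^6
= 804.3947 kN-m
phi*Mn = 0.9 * 804.3947 = 723.96 kN-m

723.96


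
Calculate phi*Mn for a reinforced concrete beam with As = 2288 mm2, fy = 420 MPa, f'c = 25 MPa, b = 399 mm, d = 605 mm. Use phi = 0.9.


a = As * fy / (0.85 * f'c * b)
= 2288 * 420 / (0.85 * 25 * 399)
= 113.3375 mm
Mn = As * fy * (d - a/2) / 10^6
= 526.9244 kN-m
phi*Mn = 0.9 * 526.9244 = 474.23 kN-m

474.23


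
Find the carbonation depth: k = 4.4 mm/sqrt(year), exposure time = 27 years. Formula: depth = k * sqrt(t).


depth = k * sqrt(t)
= 4.4 * sqrt(27)
= 22.86 mm

22.86


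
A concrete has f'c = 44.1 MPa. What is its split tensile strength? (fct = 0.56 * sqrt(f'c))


fct = 0.56 * sqrt(44.1)
= 0.56 * 6.641
= 3.719 MPa

3.719


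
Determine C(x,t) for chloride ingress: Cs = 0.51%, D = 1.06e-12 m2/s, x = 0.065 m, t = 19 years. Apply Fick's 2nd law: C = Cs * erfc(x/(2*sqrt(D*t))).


t_seconds = 19 * 365.25 * 24 * 3600 = 599594400.0 s
arg = 0.065 / (2 * sqrt(1.06e-12 * 599594400.0))
= 1.2891
erfc(1.2891) = 0.0683
C = 0.51 * 0.0683 = 0.0348%

0.0348


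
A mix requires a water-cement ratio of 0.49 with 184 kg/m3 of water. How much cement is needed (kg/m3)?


Cement = water / (w/c)
= 184 / 0.49
= 375.5 kg/m3

375.5


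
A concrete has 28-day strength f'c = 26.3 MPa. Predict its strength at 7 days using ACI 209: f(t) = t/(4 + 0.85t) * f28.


f(7) = 7 / (4 + 0.85 * 7) * 26.3
= 7 / 9.95 * 26.3
= 18.5 MPa

18.5


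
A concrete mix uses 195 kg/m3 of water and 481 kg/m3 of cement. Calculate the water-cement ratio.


w/c = water / cement
w/c = 195 / 481 = 0.405

0.405


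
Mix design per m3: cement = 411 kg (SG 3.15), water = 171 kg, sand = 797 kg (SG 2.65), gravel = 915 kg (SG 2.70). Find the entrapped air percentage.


Vol cement = 411 / (3.15 * 1000) = 0.130476 m3
Vol water = 171 / 1000 = 0.171 m3
Vol sand = 797 / (2.65 * 1000) = 0.300755 m3
Vol gravel = 915 / (2.70 * 1000) = 0.338889 m3
Total solid + water volume = 0.94112 m3
Air = (1 - 0.94112) * 100 = 5.89%

5.89


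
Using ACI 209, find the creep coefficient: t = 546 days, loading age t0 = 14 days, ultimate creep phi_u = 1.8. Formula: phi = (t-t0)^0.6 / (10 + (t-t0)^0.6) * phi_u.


dt = 546 - 14 = 532
phi = 532^0.6 / (10 + 532^0.6) * 1.8
= 1.462

1.462


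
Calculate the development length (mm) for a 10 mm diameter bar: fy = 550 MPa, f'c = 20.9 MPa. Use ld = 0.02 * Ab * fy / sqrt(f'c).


Ab = pi * 10^2 / 4 = 78.54 mm2
ld = 0.02 * 78.54 * 550 / sqrt(20.9)
= 189.0 mm

189.0


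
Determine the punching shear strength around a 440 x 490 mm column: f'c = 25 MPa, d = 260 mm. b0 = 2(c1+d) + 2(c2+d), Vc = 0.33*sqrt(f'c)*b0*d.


b0 = 2*(440 + 260) + 2*(490 + 260) = 2900 mm
Vc = 0.33 * sqrt(25) * 2900 * 260 / 1000
= 1244.1 kN

1244.1


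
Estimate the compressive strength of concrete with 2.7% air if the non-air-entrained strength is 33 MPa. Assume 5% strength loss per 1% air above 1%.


Strength loss = (2.7 - 1) * 5 = 8.5%
f'c = 33 * (1 - 8.5/100)
= 30.2 MPa

30.2


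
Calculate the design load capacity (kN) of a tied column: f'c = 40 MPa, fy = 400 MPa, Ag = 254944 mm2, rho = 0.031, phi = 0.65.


Ast = rho * Ag = 0.031 * 254944 = 7903.264 mm2
phi*Pn = 0.65 * 0.80 * (0.85 * 40 * (254944 - 7903.264) + 400 * 7903.264) / 1000
= 6011.56 kN

6011.56


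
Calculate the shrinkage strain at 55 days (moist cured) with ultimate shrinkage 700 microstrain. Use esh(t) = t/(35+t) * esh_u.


esh(55) = 55 / (35 + 55) * 700
= 55 / 90 * 700
= 427.8 microstrain

427.8


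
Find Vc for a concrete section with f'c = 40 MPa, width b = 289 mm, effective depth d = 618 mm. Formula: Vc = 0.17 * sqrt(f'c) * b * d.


Vc = 0.17 * sqrt(40) * 289 * 618 / 1000
= 192.03 kN

192.03


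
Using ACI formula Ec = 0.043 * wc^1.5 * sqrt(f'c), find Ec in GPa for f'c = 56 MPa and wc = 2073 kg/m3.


Ec = 0.043 * 2073^1.5 * sqrt(56) / 1000
= 30.37 GPa

30.37


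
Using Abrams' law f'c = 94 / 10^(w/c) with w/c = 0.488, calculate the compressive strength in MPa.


f'c = 94 / 10^0.488
= 94 / 3.076
= 30.56 MPa

30.56


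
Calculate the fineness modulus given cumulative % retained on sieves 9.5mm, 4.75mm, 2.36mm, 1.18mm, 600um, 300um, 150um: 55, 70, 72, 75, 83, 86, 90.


FM = sum(cumulative % retained) / 100
= 531 / 100
= 5.31

5.31


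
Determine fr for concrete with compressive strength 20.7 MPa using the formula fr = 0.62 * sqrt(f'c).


fr = 0.62 * sqrt(20.7)
= 2.821 MPa

2.821


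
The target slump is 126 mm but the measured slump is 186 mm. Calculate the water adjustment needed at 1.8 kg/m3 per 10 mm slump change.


Difference = 126 - 186 = -60 mm
Water adjustment = -60 * 1.8 / 10 = -10.8 kg/m3

-10.8


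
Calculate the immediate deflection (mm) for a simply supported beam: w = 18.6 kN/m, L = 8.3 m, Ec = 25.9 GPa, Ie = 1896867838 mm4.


Convert: L = 8.3 m = 8300 mm, Ec = 25.9 GPa = 25900 MPa
delta = 5 * 18.6 * 8300^4 / (384 * 25900 * 1896867838)
= 23.4 mm

23.4


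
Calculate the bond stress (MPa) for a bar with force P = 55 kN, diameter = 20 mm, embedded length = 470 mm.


u = P / (pi * db * ld)
= 55 * 1000 / (pi * 20 * 470)
= 1.862 MPa

1.862


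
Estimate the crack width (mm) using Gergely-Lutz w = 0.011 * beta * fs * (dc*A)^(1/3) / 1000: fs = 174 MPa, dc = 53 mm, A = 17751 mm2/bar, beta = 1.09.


w = 0.011 * beta * fs * (dc * A)^(1/3) / 1000
= 0.011 * 1.09 * 174 * (53 * 17751)^(1/3) / 1000
= 0.204 mm

0.204


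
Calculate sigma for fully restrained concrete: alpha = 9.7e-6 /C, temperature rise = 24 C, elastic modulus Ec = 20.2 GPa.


sigma = alpha * dT * Ec
= 9.7e-6 * 24 * 20.2 * 1000
= 4.703 MPa

4.703


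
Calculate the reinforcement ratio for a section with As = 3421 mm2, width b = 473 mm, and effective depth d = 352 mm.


rho = As / (b * d)
= 3421 / (473 * 352)
= 0.0205

0.0205


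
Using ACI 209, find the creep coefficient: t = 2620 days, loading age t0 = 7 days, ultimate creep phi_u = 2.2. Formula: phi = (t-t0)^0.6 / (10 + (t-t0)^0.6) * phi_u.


dt = 2620 - 7 = 2613
phi = 2613^0.6 / (10 + 2613^0.6) * 2.2
= 2.02

2.02


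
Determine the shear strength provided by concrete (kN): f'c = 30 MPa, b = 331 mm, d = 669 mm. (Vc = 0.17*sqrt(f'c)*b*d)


Vc = 0.17 * sqrt(30) * 331 * 669 / 1000
= 206.19 kN

206.19


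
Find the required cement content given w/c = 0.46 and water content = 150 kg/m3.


Cement = water / (w/c)
= 150 / 0.46
= 326.1 kg/m3

326.1


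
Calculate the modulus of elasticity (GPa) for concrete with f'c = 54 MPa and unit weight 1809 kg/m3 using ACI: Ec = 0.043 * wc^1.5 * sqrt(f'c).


Ec = 0.043 * 1809^1.5 * sqrt(54) / 1000
= 24.31 GPa

24.31


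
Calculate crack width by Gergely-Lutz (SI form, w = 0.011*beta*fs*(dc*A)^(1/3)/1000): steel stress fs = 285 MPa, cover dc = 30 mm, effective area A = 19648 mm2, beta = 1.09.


w = 0.011 * beta * fs * (dc * A)^(1/3) / 1000
= 0.011 * 1.09 * 285 * (30 * 19648)^(1/3) / 1000
= 0.287 mm

0.287


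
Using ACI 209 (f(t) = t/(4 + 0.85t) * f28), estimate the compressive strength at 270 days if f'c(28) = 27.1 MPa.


f(270) = 270 / (4 + 0.85 * 270) * 27.1
= 270 / 233.5 * 27.1
= 31.34 MPa

31.34


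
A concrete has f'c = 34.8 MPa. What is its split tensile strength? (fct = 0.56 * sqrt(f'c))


fct = 0.56 * sqrt(34.8)
= 0.56 * 5.899
= 3.304 MPa

3.304


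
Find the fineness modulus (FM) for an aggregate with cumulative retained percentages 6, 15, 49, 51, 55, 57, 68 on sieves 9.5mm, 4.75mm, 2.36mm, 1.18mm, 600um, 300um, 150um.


FM = sum(cumulative % retained) / 100
= 301 / 100
= 3.01

3.01


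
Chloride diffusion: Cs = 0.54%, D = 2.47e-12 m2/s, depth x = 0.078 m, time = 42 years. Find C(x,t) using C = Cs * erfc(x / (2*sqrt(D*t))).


t_seconds = 42 * 365.25 * 24 * 3600 = 1325419200.0 s
arg = 0.078 / (2 * sqrt(2.47e-12 * 1325419200.0))
= 0.6816
erfc(0.6816) = 0.3351
C = 0.54 * 0.3351 = 0.1809%

0.1809


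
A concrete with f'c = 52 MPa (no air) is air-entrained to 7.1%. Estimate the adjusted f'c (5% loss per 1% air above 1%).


Strength loss = (7.1 - 1) * 5 = 30.5%
f'c = 52 * (1 - 30.5/100)
= 36.14 MPa

36.14


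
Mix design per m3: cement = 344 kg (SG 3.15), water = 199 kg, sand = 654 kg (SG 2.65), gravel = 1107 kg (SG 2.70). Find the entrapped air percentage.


Vol cement = 344 / (3.15 * 1000) = 0.109206 m3
Vol water = 199 / 1000 = 0.199 m3
Vol sand = 654 / (2.65 * 1000) = 0.246792 m3
Vol gravel = 1107 / (2.70 * 1000) = 0.41 m3
Total solid + water volume = 0.964999 m3
Air = (1 - 0.964999) * 100 = 3.5%

3.5


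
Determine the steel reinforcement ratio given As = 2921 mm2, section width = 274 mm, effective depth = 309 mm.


rho = As / (b * d)
= 2921 / (274 * 309)
= 0.0345

0.0345


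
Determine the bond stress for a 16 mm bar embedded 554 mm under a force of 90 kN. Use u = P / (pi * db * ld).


u = P / (pi * db * ld)
= 90 * 1000 / (pi * 16 * 554)
= 3.232 MPa

3.232


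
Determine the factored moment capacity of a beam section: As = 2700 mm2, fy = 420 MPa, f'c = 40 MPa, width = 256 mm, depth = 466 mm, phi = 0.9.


a = As * fy / (0.85 * f'c * b)
= 2700 * 420 / (0.85 * 40 * 256)
= 130.2849 mm
Mn = As * fy * (d - a/2) / 10^6
= 454.5724 kN-m
phi*Mn = 0.9 * 454.5724 = 409.12 kN-m

409.12


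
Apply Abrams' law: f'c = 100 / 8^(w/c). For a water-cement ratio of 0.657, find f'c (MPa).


f'c = 100 / 8^0.657
= 100 / 3.92
= 25.51 MPa

25.51


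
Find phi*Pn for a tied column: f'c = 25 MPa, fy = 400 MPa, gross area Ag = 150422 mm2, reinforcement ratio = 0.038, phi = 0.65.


Ast = rho * Ag = 0.038 * 150422 = 5716.036 mm2
phi*Pn = 0.65 * 0.80 * (0.85 * 25 * (150422 - 5716.036) + 400 * 5716.036) / 1000
= 2787.94 kN

2787.94


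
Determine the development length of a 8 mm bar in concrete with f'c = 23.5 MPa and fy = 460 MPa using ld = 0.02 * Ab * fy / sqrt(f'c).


Ab = pi * 8^2 / 4 = 50.265 mm2
ld = 0.02 * 50.265 * 460 / sqrt(23.5)
= 95.4 mm

95.4


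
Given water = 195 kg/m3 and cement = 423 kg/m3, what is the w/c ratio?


w/c = water / cement
w/c = 195 / 423 = 0.461

0.461


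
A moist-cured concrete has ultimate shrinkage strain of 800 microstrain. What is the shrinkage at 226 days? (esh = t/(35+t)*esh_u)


esh(226) = 226 / (35 + 226) * 800
= 226 / 261 * 800
= 692.7 microstrain

692.7


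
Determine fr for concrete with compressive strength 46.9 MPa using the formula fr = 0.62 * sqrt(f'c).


fr = 0.62 * sqrt(46.9)
= 4.246 MPa

4.246


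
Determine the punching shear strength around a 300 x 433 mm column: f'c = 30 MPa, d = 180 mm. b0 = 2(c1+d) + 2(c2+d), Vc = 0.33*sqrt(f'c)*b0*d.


b0 = 2*(300 + 180) + 2*(433 + 180) = 2186 mm
Vc = 0.33 * sqrt(30) * 2186 * 180 / 1000
= 711.21 kN

711.21


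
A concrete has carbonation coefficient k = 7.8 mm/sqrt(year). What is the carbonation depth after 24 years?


depth = k * sqrt(t)
= 7.8 * sqrt(24)
= 38.21 mm

38.21


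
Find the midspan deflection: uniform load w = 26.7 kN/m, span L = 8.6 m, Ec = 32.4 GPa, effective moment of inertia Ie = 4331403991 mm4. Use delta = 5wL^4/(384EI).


Convert: L = 8.6 m = 8600 mm, Ec = 32.4 GPa = 32400 MPa
delta = 5 * 26.7 * 8600^4 / (384 * 32400 * 4331403991)
= 13.55 mm

13.55


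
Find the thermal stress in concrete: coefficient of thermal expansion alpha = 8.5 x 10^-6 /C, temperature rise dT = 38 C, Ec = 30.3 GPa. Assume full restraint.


sigma = alpha * dT * Ec
= 8.5e-6 * 38 * 30.3 * 1000
= 9.787 MPa

9.787


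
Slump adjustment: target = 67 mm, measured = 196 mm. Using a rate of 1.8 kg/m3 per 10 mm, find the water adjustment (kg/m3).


Difference = 67 - 196 = -129 mm
Water adjustment = -129 * 1.8 / 10 = -23.2 kg/m3

-23.2


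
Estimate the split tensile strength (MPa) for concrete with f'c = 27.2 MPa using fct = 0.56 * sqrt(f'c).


fct = 0.56 * sqrt(27.2)
= 0.56 * 5.215
= 2.921 MPa

2.921


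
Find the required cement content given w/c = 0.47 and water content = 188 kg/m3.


Cement = water / (w/c)
= 188 / 0.47
= 400.0 kg/m3

400.0


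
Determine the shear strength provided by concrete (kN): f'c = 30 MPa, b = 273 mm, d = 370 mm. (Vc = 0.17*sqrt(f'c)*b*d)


Vc = 0.17 * sqrt(30) * 273 * 370 / 1000
= 94.05 kN

94.05


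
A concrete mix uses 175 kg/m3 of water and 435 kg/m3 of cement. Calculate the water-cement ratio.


w/c = water / cement
w/c = 175 / 435 = 0.402

0.402


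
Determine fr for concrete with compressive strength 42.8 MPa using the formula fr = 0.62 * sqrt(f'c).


fr = 0.62 * sqrt(42.8)
= 4.056 MPa

4.056


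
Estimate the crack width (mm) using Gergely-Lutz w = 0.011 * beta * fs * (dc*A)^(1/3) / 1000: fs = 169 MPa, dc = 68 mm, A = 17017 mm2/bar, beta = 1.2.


w = 0.011 * beta * fs * (dc * A)^(1/3) / 1000
= 0.011 * 1.2 * 169 * (68 * 17017)^(1/3) / 1000
= 0.234 mm

0.234


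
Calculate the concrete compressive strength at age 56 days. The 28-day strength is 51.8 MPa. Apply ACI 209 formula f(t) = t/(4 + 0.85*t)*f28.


f(56) = 56 / (4 + 0.85 * 56) * 51.8
= 56 / 51.6 * 51.8
= 56.22 MPa

56.22


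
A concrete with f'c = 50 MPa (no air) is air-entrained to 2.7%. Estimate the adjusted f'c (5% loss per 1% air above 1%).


Strength loss = (2.7 - 1) * 5 = 8.5%
f'c = 50 * (1 - 8.5/100)
= 45.75 MPa

45.75


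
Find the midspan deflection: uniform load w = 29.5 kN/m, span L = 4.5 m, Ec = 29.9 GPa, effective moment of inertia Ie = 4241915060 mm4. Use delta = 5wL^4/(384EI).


Convert: L = 4.5 m = 4500 mm, Ec = 29.9 GPa = 29900 MPa
delta = 5 * 29.5 * 4500^4 / (384 * 29900 * 4241915060)
= 1.24 mm

1.24


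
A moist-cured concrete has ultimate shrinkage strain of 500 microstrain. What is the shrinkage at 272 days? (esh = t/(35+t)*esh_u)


esh(272) = 272 / (35 + 272) * 500
= 272 / 307 * 500
= 443.0 microstrain

443.0


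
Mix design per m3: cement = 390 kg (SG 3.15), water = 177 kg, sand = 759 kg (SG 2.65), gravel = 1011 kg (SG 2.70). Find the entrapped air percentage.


Vol cement = 390 / (3.15 * 1000) = 0.12381 m3
Vol water = 177 / 1000 = 0.177 m3
Vol sand = 759 / (2.65 * 1000) = 0.286415 m3
Vol gravel = 1011 / (2.70 * 1000) = 0.374444 m3
Total solid + water volume = 0.961669 m3
Air = (1 - 0.961669) * 100 = 3.83%

3.83


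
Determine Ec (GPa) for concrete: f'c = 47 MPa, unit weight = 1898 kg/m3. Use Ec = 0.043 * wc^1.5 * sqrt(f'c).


Ec = 0.043 * 1898^1.5 * sqrt(47) / 1000
= 24.38 GPa

24.38


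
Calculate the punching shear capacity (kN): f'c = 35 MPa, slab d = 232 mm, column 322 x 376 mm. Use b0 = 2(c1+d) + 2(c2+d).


b0 = 2*(322 + 232) + 2*(376 + 232) = 2324 mm
Vc = 0.33 * sqrt(35) * 2324 * 232 / 1000
= 1052.62 kN

1052.62


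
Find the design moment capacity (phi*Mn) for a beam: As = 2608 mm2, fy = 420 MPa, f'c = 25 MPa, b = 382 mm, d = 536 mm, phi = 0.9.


a = As * fy / (0.85 * f'c * b)
= 2608 * 420 / (0.85 * 25 * 382)
= 134.9381 mm
Mn = As * fy * (d - a/2) / 10^6
= 513.2101 kN-m
phi*Mn = 0.9 * 513.2101 = 461.89 kN-m

461.89


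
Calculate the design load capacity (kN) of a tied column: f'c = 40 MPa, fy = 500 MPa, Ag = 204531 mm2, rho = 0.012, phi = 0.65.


Ast = rho * Ag = 0.012 * 204531 = 2454.372 mm2
phi*Pn = 0.65 * 0.80 * (0.85 * 40 * (204531 - 2454.372) + 500 * 2454.372) / 1000
= 4210.85 kN

4210.85


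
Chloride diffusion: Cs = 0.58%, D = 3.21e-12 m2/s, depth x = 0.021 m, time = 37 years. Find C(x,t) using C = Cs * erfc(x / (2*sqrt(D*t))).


t_seconds = 37 * 365.25 * 24 * 3600 = 1167631200.0 s
arg = 0.021 / (2 * sqrt(3.21e-12 * 1167631200.0))
= 0.1715
erfc(0.1715) = 0.8084
C = 0.58 * 0.8084 = 0.4688%

0.4688


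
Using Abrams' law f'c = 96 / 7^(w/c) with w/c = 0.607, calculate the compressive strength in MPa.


f'c = 96 / 7^0.607
= 96 / 3.258
= 29.46 MPa

29.46


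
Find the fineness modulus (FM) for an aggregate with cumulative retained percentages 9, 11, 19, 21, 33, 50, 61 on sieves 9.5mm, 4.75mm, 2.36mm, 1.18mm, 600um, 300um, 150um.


FM = sum(cumulative % retained) / 100
= 204 / 100
= 2.04

2.04


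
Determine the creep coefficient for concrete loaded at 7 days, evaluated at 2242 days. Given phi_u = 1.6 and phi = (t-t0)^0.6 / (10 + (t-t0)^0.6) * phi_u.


dt = 2242 - 7 = 2235
phi = 2235^0.6 / (10 + 2235^0.6) * 1.6
= 1.457

1.457


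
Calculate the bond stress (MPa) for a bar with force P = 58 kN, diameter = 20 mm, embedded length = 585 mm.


u = P / (pi * db * ld)
= 58 * 1000 / (pi * 20 * 585)
= 1.578 MPa

1.578


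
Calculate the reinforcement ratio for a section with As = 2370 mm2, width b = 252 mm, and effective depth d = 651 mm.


rho = As / (b * d)
= 2370 / (252 * 651)
= 0.0144

0.0144


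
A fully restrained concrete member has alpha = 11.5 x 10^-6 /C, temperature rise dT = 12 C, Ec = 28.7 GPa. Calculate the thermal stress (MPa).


sigma = alpha * dT * Ec
= 11.5e-6 * 12 * 28.7 * 1000
= 3.961 MPa

3.961


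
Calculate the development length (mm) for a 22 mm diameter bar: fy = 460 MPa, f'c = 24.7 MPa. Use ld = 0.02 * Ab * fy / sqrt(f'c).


Ab = pi * 22^2 / 4 = 380.133 mm2
ld = 0.02 * 380.133 * 460 / sqrt(24.7)
= 703.7 mm

703.7


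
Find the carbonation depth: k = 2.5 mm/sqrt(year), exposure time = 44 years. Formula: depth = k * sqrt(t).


depth = k * sqrt(t)
= 2.5 * sqrt(44)
= 16.58 mm

16.58


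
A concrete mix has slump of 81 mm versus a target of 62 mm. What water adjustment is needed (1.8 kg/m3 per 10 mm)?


Difference = 62 - 81 = -19 mm
Water adjustment = -19 * 1.8 / 10 = -3.4 kg/m3

-3.4


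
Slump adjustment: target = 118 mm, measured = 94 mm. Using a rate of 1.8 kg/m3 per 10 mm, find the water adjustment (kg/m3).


Difference = 118 - 94 = 24 mm
Water adjustment = 24 * 1.8 / 10 = 4.3 kg/m3

4.3


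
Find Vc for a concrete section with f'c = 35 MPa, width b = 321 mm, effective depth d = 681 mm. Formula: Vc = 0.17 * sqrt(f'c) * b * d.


Vc = 0.17 * sqrt(35) * 321 * 681 / 1000
= 219.85 kN

219.85


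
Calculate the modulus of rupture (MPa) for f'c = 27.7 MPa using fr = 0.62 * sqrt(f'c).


fr = 0.62 * sqrt(27.7)
= 3.263 MPa

3.263


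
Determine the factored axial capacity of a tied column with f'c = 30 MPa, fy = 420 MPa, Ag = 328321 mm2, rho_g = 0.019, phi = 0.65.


Ast = rho * Ag = 0.019 * 328321 = 6238.099 mm2
phi*Pn = 0.65 * 0.80 * (0.85 * 30 * (328321 - 6238.099) + 420 * 6238.099) / 1000
= 5633.22 kN

5633.22


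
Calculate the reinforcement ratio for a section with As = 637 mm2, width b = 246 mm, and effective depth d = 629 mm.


rho = As / (b * d)
= 637 / (246 * 629)
= 0.0041

0.0041


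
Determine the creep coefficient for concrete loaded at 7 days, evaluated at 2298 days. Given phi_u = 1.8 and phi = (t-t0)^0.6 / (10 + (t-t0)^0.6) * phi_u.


dt = 2298 - 7 = 2291
phi = 2291^0.6 / (10 + 2291^0.6) * 1.8
= 1.642

1.642


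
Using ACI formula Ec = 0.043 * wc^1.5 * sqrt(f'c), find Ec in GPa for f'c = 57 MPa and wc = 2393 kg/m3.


Ec = 0.043 * 2393^1.5 * sqrt(57) / 1000
= 38.0 GPa

38.0


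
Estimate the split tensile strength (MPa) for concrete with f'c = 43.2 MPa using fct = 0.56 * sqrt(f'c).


fct = 0.56 * sqrt(43.2)
= 0.56 * 6.573
= 3.681 MPa

3.681


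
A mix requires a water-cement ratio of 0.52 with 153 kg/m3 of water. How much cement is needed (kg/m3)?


Cement = water / (w/c)
= 153 / 0.52
= 294.2 kg/m3

294.2


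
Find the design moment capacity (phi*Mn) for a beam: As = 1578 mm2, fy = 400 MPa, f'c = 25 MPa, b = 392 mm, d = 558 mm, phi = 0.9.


a = As * fy / (0.85 * f'c * b)
= 1578 * 400 / (0.85 * 25 * 392)
= 75.7743 mm
Mn = As * fy * (d - a/2) / 10^6
= 328.2952 kN-m
phi*Mn = 0.9 * 328.2952 = 295.47 kN-m

295.47


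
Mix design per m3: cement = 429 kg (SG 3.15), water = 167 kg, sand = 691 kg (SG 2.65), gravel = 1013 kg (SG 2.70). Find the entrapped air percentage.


Vol cement = 429 / (3.15 * 1000) = 0.13619 m3
Vol water = 167 / 1000 = 0.167 m3
Vol sand = 691 / (2.65 * 1000) = 0.260755 m3
Vol gravel = 1013 / (2.70 * 1000) = 0.375185 m3
Total solid + water volume = 0.93913 m3
Air = (1 - 0.93913) * 100 = 6.09%

6.09


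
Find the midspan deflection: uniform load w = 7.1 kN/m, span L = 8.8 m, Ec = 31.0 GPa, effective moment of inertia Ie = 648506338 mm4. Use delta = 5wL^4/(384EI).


Convert: L = 8.8 m = 8800 mm, Ec = 31.0 GPa = 31000 MPa
delta = 5 * 7.1 * 8800^4 / (384 * 31000 * 648506338)
= 27.58 mm

27.58


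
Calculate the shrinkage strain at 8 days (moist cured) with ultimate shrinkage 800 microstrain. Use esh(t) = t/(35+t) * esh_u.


esh(8) = 8 / (35 + 8) * 800
= 8 / 43 * 800
= 148.8 microstrain

148.8


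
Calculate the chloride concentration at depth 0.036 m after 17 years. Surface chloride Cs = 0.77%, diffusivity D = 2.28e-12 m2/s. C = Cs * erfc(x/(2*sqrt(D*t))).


t_seconds = 17 * 365.25 * 24 * 3600 = 536479200.0 s
arg = 0.036 / (2 * sqrt(2.28e-12 * 536479200.0))
= 0.5147
erfc(0.5147) = 0.4667
C = 0.77 * 0.4667 = 0.3594%

0.3594


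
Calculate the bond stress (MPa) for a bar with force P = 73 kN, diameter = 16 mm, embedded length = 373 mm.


u = P / (pi * db * ld)
= 73 * 1000 / (pi * 16 * 373)
= 3.894 MPa

3.894


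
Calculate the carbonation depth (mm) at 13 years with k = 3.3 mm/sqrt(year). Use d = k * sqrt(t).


depth = k * sqrt(t)
= 3.3 * sqrt(13)
= 11.9 mm

11.9


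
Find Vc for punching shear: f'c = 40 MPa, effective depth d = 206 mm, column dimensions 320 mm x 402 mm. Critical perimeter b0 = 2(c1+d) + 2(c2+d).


b0 = 2*(320 + 206) + 2*(402 + 206) = 2268 mm
Vc = 0.33 * sqrt(40) * 2268 * 206 / 1000
= 975.11 kN

975.11


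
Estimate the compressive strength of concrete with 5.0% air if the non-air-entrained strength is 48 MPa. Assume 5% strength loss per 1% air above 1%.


Strength loss = (5.0 - 1) * 5 = 20.0%
f'c = 48 * (1 - 20.0/100)
= 38.4 MPa

38.4


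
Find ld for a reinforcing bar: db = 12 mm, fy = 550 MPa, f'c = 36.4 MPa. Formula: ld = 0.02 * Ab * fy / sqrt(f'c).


Ab = pi * 12^2 / 4 = 113.097 mm2
ld = 0.02 * 113.097 * 550 / sqrt(36.4)
= 206.2 mm

206.2


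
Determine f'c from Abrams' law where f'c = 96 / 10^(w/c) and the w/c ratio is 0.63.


f'c = 96 / 10^0.63
= 96 / 4.266
= 22.5 MPa

22.5


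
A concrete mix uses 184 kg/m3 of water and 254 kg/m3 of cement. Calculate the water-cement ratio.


w/c = water / cement
w/c = 184 / 254 = 0.724

0.724


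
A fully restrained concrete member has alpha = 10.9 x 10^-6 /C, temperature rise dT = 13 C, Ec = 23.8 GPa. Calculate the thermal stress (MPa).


sigma = alpha * dT * Ec
= 10.9e-6 * 13 * 23.8 * 1000
= 3.372 MPa

3.372


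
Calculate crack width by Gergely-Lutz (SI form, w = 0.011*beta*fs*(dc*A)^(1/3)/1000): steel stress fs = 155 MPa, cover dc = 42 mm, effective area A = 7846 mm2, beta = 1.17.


w = 0.011 * beta * fs * (dc * A)^(1/3) / 1000
= 0.011 * 1.17 * 155 * (42 * 7846)^(1/3) / 1000
= 0.138 mm

0.138


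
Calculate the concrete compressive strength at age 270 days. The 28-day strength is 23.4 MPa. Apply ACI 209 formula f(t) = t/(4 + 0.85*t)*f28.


f(270) = 270 / (4 + 0.85 * 270) * 23.4
= 270 / 233.5 * 23.4
= 27.06 MPa

27.06


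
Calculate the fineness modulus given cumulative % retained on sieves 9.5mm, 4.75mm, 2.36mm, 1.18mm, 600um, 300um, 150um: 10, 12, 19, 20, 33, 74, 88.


FM = sum(cumulative % retained) / 100
= 256 / 100
= 2.56

2.56


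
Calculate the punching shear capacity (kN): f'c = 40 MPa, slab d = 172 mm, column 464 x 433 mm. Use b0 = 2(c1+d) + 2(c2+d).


b0 = 2*(464 + 172) + 2*(433 + 172) = 2482 mm
Vc = 0.33 * sqrt(40) * 2482 * 172 / 1000
= 890.99 kN

890.99


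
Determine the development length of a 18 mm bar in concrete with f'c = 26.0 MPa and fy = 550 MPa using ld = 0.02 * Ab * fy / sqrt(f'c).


Ab = pi * 18^2 / 4 = 254.469 mm2
ld = 0.02 * 254.469 * 550 / sqrt(26.0)
= 549.0 mm

549.0


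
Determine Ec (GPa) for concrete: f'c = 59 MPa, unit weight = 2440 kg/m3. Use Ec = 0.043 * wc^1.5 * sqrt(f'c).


Ec = 0.043 * 2440^1.5 * sqrt(59) / 1000
= 39.81 GPa

39.81


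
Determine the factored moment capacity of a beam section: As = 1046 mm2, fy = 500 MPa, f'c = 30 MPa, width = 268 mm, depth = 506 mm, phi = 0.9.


a = As * fy / (0.85 * f'c * b)
= 1046 * 500 / (0.85 * 30 * 268)
= 76.5291 mm
Mn = As * fy * (d - a/2) / 10^6
= 244.6256 kN-m
phi*Mn = 0.9 * 244.6256 = 220.16 kN-m

220.16


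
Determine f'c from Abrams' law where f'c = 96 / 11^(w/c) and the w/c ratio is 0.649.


f'c = 96 / 11^0.649
= 96 / 4.741
= 20.25 MPa

20.25


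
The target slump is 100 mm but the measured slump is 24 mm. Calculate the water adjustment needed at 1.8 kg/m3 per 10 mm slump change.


Difference = 100 - 24 = 76 mm
Water adjustment = 76 * 1.8 / 10 = 13.7 kg/m3

13.7


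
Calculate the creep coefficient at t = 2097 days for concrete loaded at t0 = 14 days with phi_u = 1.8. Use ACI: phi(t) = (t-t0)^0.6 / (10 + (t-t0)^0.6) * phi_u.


dt = 2097 - 14 = 2083
phi = 2083^0.6 / (10 + 2083^0.6) * 1.8
= 1.633

1.633


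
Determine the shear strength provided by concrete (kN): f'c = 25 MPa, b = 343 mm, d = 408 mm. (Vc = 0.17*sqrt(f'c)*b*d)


Vc = 0.17 * sqrt(25) * 343 * 408 / 1000
= 118.95 kN

118.95


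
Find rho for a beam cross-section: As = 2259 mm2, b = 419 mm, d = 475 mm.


rho = As / (b * d)
= 2259 / (419 * 475)
= 0.0114

0.0114


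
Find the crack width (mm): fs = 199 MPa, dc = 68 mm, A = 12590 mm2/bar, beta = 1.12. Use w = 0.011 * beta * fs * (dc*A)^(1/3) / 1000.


w = 0.011 * beta * fs * (dc * A)^(1/3) / 1000
= 0.011 * 1.12 * 199 * (68 * 12590)^(1/3) / 1000
= 0.233 mm

0.233


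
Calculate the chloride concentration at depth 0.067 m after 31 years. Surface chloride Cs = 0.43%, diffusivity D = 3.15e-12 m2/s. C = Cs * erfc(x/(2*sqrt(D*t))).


t_seconds = 31 * 365.25 * 24 * 3600 = 978285600.0 s
arg = 0.067 / (2 * sqrt(3.15e-12 * 978285600.0))
= 0.6035
erfc(0.6035) = 0.3934
C = 0.43 * 0.3934 = 0.1692%

0.1692


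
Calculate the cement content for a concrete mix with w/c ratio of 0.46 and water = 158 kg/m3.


Cement = water / (w/c)
= 158 / 0.46
= 343.5 kg/m3

343.5


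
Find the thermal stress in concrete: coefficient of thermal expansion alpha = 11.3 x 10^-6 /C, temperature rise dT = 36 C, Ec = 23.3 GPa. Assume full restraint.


sigma = alpha * dT * Ec
= 11.3e-6 * 36 * 23.3 * 1000
= 9.478 MPa

9.478


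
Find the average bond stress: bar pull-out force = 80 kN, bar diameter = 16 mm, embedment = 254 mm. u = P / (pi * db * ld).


u = P / (pi * db * ld)
= 80 * 1000 / (pi * 16 * 254)
= 6.266 MPa

6.266


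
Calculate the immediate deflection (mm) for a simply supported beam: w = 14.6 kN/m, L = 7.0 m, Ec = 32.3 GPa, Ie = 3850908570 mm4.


Convert: L = 7.0 m = 7000 mm, Ec = 32.3 GPa = 32300 MPa
delta = 5 * 14.6 * 7000^4 / (384 * 32300 * 3850908570)
= 3.67 mm

3.67


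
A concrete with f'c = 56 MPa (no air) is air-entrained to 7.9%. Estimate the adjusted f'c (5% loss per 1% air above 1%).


Strength loss = (7.9 - 1) * 5 = 34.5%
f'c = 56 * (1 - 34.5/100)
= 36.68 MPa

36.68


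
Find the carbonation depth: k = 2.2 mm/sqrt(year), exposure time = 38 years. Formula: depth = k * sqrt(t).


depth = k * sqrt(t)
= 2.2 * sqrt(38)
= 13.56 mm

13.56


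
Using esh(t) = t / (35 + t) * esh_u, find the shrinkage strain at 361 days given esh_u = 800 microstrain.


esh(361) = 361 / (35 + 361) * 800
= 361 / 396 * 800
= 729.3 microstrain

729.3


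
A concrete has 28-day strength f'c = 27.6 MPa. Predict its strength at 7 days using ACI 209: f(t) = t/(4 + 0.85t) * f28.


f(7) = 7 / (4 + 0.85 * 7) * 27.6
= 7 / 9.95 * 27.6
= 19.42 MPa

19.42


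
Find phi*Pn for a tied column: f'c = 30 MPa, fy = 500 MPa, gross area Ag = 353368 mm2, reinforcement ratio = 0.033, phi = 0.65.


Ast = rho * Ag = 0.033 * 353368 = 11661.144 mm2
phi*Pn = 0.65 * 0.80 * (0.85 * 30 * (353368 - 11661.144) + 500 * 11661.144) / 1000
= 7562.93 kN

7562.93


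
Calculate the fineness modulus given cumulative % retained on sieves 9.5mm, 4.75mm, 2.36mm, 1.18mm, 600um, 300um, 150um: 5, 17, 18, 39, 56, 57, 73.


FM = sum(cumulative % retained) / 100
= 265 / 100
= 2.65

2.65


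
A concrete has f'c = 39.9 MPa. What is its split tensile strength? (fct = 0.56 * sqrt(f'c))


fct = 0.56 * sqrt(39.9)
= 0.56 * 6.317
= 3.537 MPa

3.537


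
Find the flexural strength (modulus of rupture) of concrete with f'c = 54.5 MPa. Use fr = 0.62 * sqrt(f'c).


fr = 0.62 * sqrt(54.5)
= 4.577 MPa

4.577


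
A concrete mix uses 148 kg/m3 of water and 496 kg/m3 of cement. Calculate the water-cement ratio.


w/c = water / cement
w/c = 148 / 496 = 0.298

0.298


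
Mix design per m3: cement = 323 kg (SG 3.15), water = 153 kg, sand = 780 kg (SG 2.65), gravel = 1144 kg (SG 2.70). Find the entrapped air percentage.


Vol cement = 323 / (3.15 * 1000) = 0.10254 m3
Vol water = 153 / 1000 = 0.153 m3
Vol sand = 780 / (2.65 * 1000) = 0.29434 m3
Vol gravel = 1144 / (2.70 * 1000) = 0.423704 m3
Total solid + water volume = 0.973583 m3
Air = (1 - 0.973583) * 100 = 2.64%

2.64


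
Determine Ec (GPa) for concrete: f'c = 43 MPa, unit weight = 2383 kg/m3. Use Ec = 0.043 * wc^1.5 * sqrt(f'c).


Ec = 0.043 * 2383^1.5 * sqrt(43) / 1000
= 32.8 GPa

32.8


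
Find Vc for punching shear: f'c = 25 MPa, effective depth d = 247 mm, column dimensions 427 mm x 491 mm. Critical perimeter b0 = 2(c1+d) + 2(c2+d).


b0 = 2*(427 + 247) + 2*(491 + 247) = 2824 mm
Vc = 0.33 * sqrt(25) * 2824 * 247 / 1000
= 1150.92 kN

1150.92


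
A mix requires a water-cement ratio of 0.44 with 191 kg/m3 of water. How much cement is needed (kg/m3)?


Cement = water / (w/c)
= 191 / 0.44
= 434.1 kg/m3

434.1


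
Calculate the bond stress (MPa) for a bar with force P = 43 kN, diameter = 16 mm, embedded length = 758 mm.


u = P / (pi * db * ld)
= 43 * 1000 / (pi * 16 * 758)
= 1.129 MPa

1.129


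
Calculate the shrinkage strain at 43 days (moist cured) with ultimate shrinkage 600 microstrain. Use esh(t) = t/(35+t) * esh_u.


esh(43) = 43 / (35 + 43) * 600
= 43 / 78 * 600
= 330.8 microstrain

330.8


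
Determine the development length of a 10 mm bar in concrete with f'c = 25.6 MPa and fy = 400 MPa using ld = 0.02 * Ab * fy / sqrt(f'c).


Ab = pi * 10^2 / 4 = 78.54 mm2
ld = 0.02 * 78.54 * 400 / sqrt(25.6)
= 124.2 mm

124.2


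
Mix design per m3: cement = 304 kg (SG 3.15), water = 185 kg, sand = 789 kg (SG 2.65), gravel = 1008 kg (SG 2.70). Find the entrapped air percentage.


Vol cement = 304 / (3.15 * 1000) = 0.096508 m3
Vol water = 185 / 1000 = 0.185 m3
Vol sand = 789 / (2.65 * 1000) = 0.297736 m3
Vol gravel = 1008 / (2.70 * 1000) = 0.373333 m3
Total solid + water volume = 0.952577 m3
Air = (1 - 0.952577) * 100 = 4.74%

4.74


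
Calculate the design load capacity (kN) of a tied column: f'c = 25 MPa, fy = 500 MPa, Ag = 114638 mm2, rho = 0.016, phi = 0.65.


Ast = rho * Ag = 0.016 * 114638 = 1834.208 mm2
phi*Pn = 0.65 * 0.80 * (0.85 * 25 * (114638 - 1834.208) + 500 * 1834.208) / 1000
= 1723.38 kN

1723.38


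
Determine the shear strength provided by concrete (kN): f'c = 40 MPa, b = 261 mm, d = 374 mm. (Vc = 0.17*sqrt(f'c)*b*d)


Vc = 0.17 * sqrt(40) * 261 * 374 / 1000
= 104.95 kN

104.95


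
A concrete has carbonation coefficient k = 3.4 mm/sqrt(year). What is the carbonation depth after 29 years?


depth = k * sqrt(t)
= 3.4 * sqrt(29)
= 18.31 mm

18.31


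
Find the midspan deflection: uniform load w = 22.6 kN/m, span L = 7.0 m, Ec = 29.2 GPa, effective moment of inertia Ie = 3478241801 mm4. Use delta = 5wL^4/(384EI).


Convert: L = 7.0 m = 7000 mm, Ec = 29.2 GPa = 29200 MPa
delta = 5 * 22.6 * 7000^4 / (384 * 29200 * 3478241801)
= 6.96 mm

6.96


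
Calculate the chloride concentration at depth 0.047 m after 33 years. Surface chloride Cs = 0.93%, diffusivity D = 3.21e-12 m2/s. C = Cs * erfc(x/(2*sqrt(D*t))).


t_seconds = 33 * 365.25 * 24 * 3600 = 1041400800.0 s
arg = 0.047 / (2 * sqrt(3.21e-12 * 1041400800.0))
= 0.4064
erfc(0.4064) = 0.5654
C = 0.93 * 0.5654 = 0.5258%

0.5258


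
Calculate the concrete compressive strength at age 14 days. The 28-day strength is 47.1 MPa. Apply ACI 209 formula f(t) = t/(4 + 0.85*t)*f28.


f(14) = 14 / (4 + 0.85 * 14) * 47.1
= 14 / 15.9 * 47.1
= 41.47 MPa

41.47


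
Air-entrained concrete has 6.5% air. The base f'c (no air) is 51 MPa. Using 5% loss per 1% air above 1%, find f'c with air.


Strength loss = (6.5 - 1) * 5 = 27.5%
f'c = 51 * (1 - 27.5/100)
= 36.98 MPa

36.98


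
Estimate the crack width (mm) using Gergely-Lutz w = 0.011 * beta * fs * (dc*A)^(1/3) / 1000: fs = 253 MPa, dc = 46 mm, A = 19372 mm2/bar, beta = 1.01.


w = 0.011 * beta * fs * (dc * A)^(1/3) / 1000
= 0.011 * 1.01 * 253 * (46 * 19372)^(1/3) / 1000
= 0.27 mm

0.27


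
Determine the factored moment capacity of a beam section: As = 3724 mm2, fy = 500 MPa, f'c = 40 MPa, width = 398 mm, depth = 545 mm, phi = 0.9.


a = As * fy / (0.85 * f'c * b)
= 3724 * 500 / (0.85 * 40 * 398)
= 137.5998 mm
Mn = As * fy * (d - a/2) / 10^6
= 886.6846 kN-m
phi*Mn = 0.9 * 886.6846 = 798.02 kN-m

798.02


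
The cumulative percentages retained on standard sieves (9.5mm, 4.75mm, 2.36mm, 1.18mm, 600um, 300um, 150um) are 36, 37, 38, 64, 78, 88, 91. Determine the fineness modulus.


FM = sum(cumulative % retained) / 100
= 432 / 100
= 4.32

4.32


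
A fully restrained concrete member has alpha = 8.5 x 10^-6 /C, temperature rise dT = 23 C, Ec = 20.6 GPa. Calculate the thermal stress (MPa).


sigma = alpha * dT * Ec
= 8.5e-6 * 23 * 20.6 * 1000
= 4.027 MPa

4.027


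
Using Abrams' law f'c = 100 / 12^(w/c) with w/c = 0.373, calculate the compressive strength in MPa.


f'c = 100 / 12^0.373
= 100 / 2.527
= 39.58 MPa

39.58
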